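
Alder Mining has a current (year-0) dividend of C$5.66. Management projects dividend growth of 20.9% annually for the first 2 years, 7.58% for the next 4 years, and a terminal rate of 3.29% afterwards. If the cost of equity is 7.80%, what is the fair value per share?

C$203.52

Three-stage DDM. Project D₁…D_6; terminal Gordon value at t=6 with g = 0.0329; discount at r = 0.078.
D_1 = 6.8429
D_2 = 8.2731
D_3 = 8.9002
D_4 = 9.5749
D_5 = 10.3006
D_6 = 11.0814
TV_6 = 11.4460/(0.078−0.0329) = 253.7914
P₀ = Σ Dₜ/(1+r)ᵗ + TV_6/(1+r)^6 = 203.5191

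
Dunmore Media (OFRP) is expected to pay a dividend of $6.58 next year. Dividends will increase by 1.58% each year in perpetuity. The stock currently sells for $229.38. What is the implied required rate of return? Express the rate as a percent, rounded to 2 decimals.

Rearranging the constant-growth DDM: r = D₁/P₀ + g.
r = 6.5800 / 229.38 + 0.0158 = 0.02869 + 0.0158 = 0.04449

4.45%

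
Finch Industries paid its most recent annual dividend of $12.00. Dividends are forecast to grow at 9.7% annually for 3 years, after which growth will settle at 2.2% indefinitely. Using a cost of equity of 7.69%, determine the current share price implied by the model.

$273.49

Two-stage DDM. Project D₁…D_3 at 0.097, terminal growth 0.022, discount at r = 0.0769.
D_1 = 13.1640
D_2 = 14.4409
D_3 = 15.8417
Terminal value at t=3: TV = D_4/(r−g) = 16.1902/(0.0769−0.022) = 294.9033
P₀ = 13.1640/(1+0.0769)^1 + 14.4409/(1+0.0769)^2 + 15.8417/(1+0.0769)^3 + 294.9033/(1+0.0769)^3 = 273.4920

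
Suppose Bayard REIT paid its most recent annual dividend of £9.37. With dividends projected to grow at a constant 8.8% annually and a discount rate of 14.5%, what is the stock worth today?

£178.85

Gordon growth model: P₀ = D₁/(r − g). D₁ = 9.37 × (1 + 0.088) = 10.1946.
P₀ = 10.1946 / (0.145 − 0.088) = 10.1946 / 0.057 = 178.8519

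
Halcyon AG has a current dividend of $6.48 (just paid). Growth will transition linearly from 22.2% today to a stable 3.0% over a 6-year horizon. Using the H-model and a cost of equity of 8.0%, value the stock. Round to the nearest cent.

H-model: P₀ = D₀[(1+g_L) + H(g_S−g_L)]/(r−g_L), with H = 6/2 = 3.
P₀ = 6.48 × [(1+0.03) + 3×(0.222−0.03)] / (0.08−0.03)
   = 6.48 × 1.6060 / 0.05 = 208.1376

$208.14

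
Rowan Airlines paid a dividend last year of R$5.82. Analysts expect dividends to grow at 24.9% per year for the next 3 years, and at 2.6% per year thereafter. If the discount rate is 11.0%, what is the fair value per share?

Two-stage DDM. Project D₁…D_3 at 0.249, terminal growth 0.026, discount at r = 0.11.
D_1 = 7.2692
D_2 = 9.0792
D_3 = 11.3399
Terminal value at t=3: TV = D_4/(r−g) = 11.6348/(0.11−0.026) = 138.5091
P₀ = 7.2692/(1+0.11)^1 + 9.0792/(1+0.11)^2 + 11.3399/(1+0.11)^3 + 138.5091/(1+0.11)^3 = 123.4860

R$123.49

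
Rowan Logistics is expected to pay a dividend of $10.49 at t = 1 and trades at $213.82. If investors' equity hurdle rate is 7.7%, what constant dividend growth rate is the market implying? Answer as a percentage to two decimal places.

2.79%

From P₀ = D₁/(r − g), the implied growth is g = r − D₁/P₀.
g = 0.077 − 10.49/213.82 = 0.077 − 0.04906 = 0.02794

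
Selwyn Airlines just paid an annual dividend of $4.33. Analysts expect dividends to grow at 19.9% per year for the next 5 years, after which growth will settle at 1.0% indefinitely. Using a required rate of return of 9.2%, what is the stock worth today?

Two-stage DDM. Project D₁…D_5 at 0.199, terminal growth 0.01, discount at r = 0.092.
D_1 = 5.1917
D_2 = 6.2248
D_3 = 7.4635
D_4 = 8.9488
D_5 = 10.7296
Terminal value at t=5: TV = D_6/(r−g) = 10.8369/(0.092−0.01) = 132.1574
P₀ = 5.1917/(1+0.092)^1 + 6.2248/(1+0.092)^2 + 7.4635/(1+0.092)^3 + 8.9488/(1+0.092)^4 + 10.7296/(1+0.092)^5 + 132.1574/(1+0.092)^5 = 114.0187

$114.02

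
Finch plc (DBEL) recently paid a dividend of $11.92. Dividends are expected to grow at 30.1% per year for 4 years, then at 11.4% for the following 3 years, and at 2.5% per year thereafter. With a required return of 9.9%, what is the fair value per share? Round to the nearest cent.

$483.88

Three-stage DDM. Project D₁…D_7; terminal Gordon value at t=7 with g = 0.025; discount at r = 0.099.
D_1 = 15.5079
D_2 = 20.1758
D_3 = 26.2487
D_4 = 34.1496
D_5 = 38.0426
D_6 = 42.3795
D_7 = 47.2108
TV_7 = 48.3910/(0.099−0.025) = 653.9329
P₀ = Σ Dₜ/(1+r)ᵗ + TV_7/(1+r)^7 = 483.8778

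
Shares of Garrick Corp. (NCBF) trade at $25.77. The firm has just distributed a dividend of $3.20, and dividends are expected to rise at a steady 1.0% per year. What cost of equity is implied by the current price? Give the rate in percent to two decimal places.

13.54%

Rearranging the constant-growth DDM: r = D₁/P₀ + g.
D₁ = 3.20 × (1 + 0.01) = 3.2320.
r = 3.2320 / 25.77 + 0.01 = 0.12542 + 0.01 = 0.13542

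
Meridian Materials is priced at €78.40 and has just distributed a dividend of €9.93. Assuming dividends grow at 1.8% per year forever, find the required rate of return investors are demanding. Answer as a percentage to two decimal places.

Rearranging the constant-growth DDM: r = D₁/P₀ + g.
D₁ = 9.93 × (1 + 0.018) = 10.1087.
r = 10.1087 / 78.40 + 0.018 = 0.12894 + 0.018 = 0.14694

14.69%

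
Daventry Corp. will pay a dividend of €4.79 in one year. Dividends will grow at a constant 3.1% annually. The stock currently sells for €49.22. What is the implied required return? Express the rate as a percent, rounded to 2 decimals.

Rearranging the constant-growth DDM: r = D₁/P₀ + g.
r = 4.7900 / 49.22 + 0.031 = 0.09732 + 0.031 = 0.12832

12.83%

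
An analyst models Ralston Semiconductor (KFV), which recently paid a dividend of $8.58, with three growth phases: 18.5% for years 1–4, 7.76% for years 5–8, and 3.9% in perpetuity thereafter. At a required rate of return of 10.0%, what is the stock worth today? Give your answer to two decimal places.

$266.67

Three-stage DDM. Project D₁…D_8; terminal Gordon value at t=8 with g = 0.039; discount at r = 0.1.
D_1 = 10.1673
D_2 = 12.0483
D_3 = 14.2772
D_4 = 16.9185
D_5 = 18.2313
D_6 = 19.6461
D_7 = 21.1706
D_8 = 22.8135
TV_8 = 23.7032/(0.1−0.039) = 388.5767
P₀ = Σ Dₜ/(1+r)ᵗ + TV_8/(1+r)^8 = 266.6727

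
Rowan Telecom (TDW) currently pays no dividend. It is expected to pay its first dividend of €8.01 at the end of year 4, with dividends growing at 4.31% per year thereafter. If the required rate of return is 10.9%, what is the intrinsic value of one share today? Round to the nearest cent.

€89.12

Deferred-dividend DDM. At t=3 the remaining stream is a growing perpetuity with first payment D_4 = 8.01.
V_3 = D_4/(r−g) = 8.01/(0.109−0.0431) = 121.5478
P₀ = V_3/(1+r)^3 = 121.5478/(1+0.109)^3 = 89.1153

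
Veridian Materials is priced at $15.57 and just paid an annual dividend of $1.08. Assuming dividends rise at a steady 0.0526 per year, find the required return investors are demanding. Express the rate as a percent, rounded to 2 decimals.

12.56%

Rearranging the constant-growth DDM: r = D₁/P₀ + g.
D₁ = 1.08 × (1 + 0.0526) = 1.1368.
r = 1.1368 / 15.57 + 0.0526 = 0.07301 + 0.0526 = 0.12561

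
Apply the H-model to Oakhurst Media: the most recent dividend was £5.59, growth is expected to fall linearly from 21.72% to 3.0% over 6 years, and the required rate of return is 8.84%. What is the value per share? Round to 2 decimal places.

£152.35

H-model: P₀ = D₀[(1+g_L) + H(g_S−g_L)]/(r−g_L), with H = 6/2 = 3.
P₀ = 5.59 × [(1+0.03) + 3×(0.2172−0.03)] / (0.0884−0.03)
   = 5.59 × 1.5916 / 0.0584 = 152.3466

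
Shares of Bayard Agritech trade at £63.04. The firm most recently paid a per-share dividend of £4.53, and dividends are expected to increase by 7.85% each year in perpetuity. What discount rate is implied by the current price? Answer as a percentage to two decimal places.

Rearranging the constant-growth DDM: r = D₁/P₀ + g.
D₁ = 4.53 × (1 + 0.0785) = 4.8856.
r = 4.8856 / 63.04 + 0.0785 = 0.07750 + 0.0785 = 0.15600

15.60%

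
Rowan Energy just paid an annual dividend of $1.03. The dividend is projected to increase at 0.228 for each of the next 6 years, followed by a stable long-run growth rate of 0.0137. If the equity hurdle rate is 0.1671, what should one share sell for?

$16.65

Two-stage DDM. Project D₁…D_6 at 0.228, terminal growth 0.0137, discount at r = 0.1671.
D_1 = 1.2648
D_2 = 1.5532
D_3 = 1.9074
D_4 = 2.3422
D_5 = 2.8763
D_6 = 3.5321
Terminal value at t=6: TV = D_7/(r−g) = 3.5804/(0.1671−0.0137) = 23.3406
P₀ = 1.2648/(1+0.1671)^1 + 1.5532/(1+0.1671)^2 + 1.9074/(1+0.1671)^3 + 2.3422/(1+0.1671)^4 + 2.8763/(1+0.1671)^5 + 3.5321/(1+0.1671)^6 + 23.3406/(1+0.1671)^6 = 16.6477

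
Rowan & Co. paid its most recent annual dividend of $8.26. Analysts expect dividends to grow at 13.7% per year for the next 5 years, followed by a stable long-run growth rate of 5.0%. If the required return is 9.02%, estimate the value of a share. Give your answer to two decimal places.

Two-stage DDM. Project D₁…D_5 at 0.137, terminal growth 0.05, discount at r = 0.0902.
D_1 = 9.3916
D_2 = 10.6783
D_3 = 12.1412
D_4 = 13.8045
D_5 = 15.6958
Terminal value at t=5: TV = D_6/(r−g) = 16.4805/(0.0902−0.05) = 409.9639
P₀ = 9.3916/(1+0.0902)^1 + 10.6783/(1+0.0902)^2 + 12.1412/(1+0.0902)^3 + 13.8045/(1+0.0902)^4 + 15.6958/(1+0.0902)^5 + 409.9639/(1+0.0902)^5 = 313.1373

$313.14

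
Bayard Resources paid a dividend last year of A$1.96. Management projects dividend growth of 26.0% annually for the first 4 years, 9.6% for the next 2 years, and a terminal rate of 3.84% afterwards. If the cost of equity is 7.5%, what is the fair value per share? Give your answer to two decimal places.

Three-stage DDM. Project D₁…D_6; terminal Gordon value at t=6 with g = 0.0384; discount at r = 0.075.
D_1 = 2.4696
D_2 = 3.1117
D_3 = 3.9207
D_4 = 4.9401
D_5 = 5.4144
D_6 = 5.9342
TV_6 = 6.1620/(0.075−0.0384) = 168.3616
P₀ = Σ Dₜ/(1+r)ᵗ + TV_6/(1+r)^6 = 128.5535

A$128.55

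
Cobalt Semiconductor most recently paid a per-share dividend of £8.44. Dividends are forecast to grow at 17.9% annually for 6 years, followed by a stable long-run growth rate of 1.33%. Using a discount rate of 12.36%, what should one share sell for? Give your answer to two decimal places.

£163.63

Two-stage DDM. Project D₁…D_6 at 0.179, terminal growth 0.0133, discount at r = 0.1236.
D_1 = 9.9508
D_2 = 11.7319
D_3 = 13.8320
D_4 = 16.3079
D_5 = 19.2270
D_6 = 22.6686
Terminal value at t=6: TV = D_7/(r−g) = 22.9701/(0.1236−0.0133) = 208.2513
P₀ = 9.9508/(1+0.1236)^1 + 11.7319/(1+0.1236)^2 + 13.8320/(1+0.1236)^3 + 16.3079/(1+0.1236)^4 + 19.2270/(1+0.1236)^5 + 22.6686/(1+0.1236)^6 + 208.2513/(1+0.1236)^6 = 163.6281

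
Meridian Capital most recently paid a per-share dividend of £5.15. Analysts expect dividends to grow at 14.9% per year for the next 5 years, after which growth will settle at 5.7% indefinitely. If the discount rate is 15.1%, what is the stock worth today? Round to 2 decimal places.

£83.02

Two-stage DDM. Project D₁…D_5 at 0.149, terminal growth 0.057, discount at r = 0.151.
D_1 = 5.9174
D_2 = 6.7990
D_3 = 7.8121
D_4 = 8.9761
D_5 = 10.3135
Terminal value at t=5: TV = D_6/(r−g) = 10.9014/(0.151−0.057) = 115.9724
P₀ = 5.9174/(1+0.151)^1 + 6.7990/(1+0.151)^2 + 7.8121/(1+0.151)^3 + 8.9761/(1+0.151)^4 + 10.3135/(1+0.151)^5 + 115.9724/(1+0.151)^5 = 83.0248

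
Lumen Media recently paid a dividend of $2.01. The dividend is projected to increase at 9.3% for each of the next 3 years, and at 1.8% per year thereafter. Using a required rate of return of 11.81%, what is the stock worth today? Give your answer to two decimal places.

$24.86

Two-stage DDM. Project D₁…D_3 at 0.093, terminal growth 0.018, discount at r = 0.1181.
D_1 = 2.1969
D_2 = 2.4012
D_3 = 2.6246
Terminal value at t=3: TV = D_4/(r−g) = 2.6718/(0.1181−0.018) = 26.6913
P₀ = 2.1969/(1+0.1181)^1 + 2.4012/(1+0.1181)^2 + 2.6246/(1+0.1181)^3 + 26.6913/(1+0.1181)^3 = 24.8587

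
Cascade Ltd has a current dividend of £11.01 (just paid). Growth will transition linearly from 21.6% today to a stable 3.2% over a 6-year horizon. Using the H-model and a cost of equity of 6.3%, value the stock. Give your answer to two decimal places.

H-model: P₀ = D₀[(1+g_L) + H(g_S−g_L)]/(r−g_L), with H = 6/2 = 3.
P₀ = 11.01 × [(1+0.032) + 3×(0.216−0.032)] / (0.063−0.032)
   = 11.01 × 1.5840 / 0.031 = 562.5755

£562.58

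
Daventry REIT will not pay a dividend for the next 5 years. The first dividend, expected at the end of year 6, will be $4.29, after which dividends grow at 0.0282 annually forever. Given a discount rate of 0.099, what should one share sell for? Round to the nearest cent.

Deferred-dividend DDM. At t=5 the remaining stream is a growing perpetuity with first payment D_6 = 4.29.
V_5 = D_6/(r−g) = 4.29/(0.099−0.0282) = 60.5932
P₀ = V_5/(1+r)^5 = 60.5932/(1+0.099)^5 = 37.7951

$37.80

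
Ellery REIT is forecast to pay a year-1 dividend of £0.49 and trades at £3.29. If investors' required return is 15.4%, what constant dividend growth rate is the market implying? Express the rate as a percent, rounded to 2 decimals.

From P₀ = D₁/(r − g), the implied growth is g = r − D₁/P₀.
g = 0.154 − 0.49/3.29 = 0.154 − 0.14894 = 0.00506

0.51%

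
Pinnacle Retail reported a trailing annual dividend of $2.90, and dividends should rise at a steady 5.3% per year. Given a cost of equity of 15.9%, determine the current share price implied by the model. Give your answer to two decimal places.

Gordon growth model: P₀ = D₁/(r − g). D₁ = 2.90 × (1 + 0.053) = 3.0537.
P₀ = 3.0537 / (0.159 − 0.053) = 3.0537 / 0.106 = 28.8085

$28.81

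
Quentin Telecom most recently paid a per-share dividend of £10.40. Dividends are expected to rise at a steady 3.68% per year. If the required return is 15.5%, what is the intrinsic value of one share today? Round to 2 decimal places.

Gordon growth model: P₀ = D₁/(r − g). D₁ = 10.40 × (1 + 0.0368) = 10.7827.
P₀ = 10.7827 / (0.155 − 0.0368) = 10.7827 / 0.1182 = 91.2244

£91.22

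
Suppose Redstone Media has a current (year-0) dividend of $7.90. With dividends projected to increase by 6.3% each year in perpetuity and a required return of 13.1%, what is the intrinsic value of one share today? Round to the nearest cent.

$123.50

Gordon growth model: P₀ = D₁/(r − g). D₁ = 7.90 × (1 + 0.063) = 8.3977.
P₀ = 8.3977 / (0.131 − 0.063) = 8.3977 / 0.068 = 123.4956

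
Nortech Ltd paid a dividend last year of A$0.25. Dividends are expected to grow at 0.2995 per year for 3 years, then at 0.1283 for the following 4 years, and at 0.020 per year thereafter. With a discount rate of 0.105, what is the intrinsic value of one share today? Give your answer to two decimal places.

A$8.06

Three-stage DDM. Project D₁…D_7; terminal Gordon value at t=7 with g = 0.02; discount at r = 0.105.
D_1 = 0.3249
D_2 = 0.4222
D_3 = 0.5486
D_4 = 0.6190
D_5 = 0.6984
D_6 = 0.7880
D_7 = 0.8891
TV_7 = 0.9069/(0.105−0.02) = 10.6696
P₀ = Σ Dₜ/(1+r)ᵗ + TV_7/(1+r)^7 = 8.0645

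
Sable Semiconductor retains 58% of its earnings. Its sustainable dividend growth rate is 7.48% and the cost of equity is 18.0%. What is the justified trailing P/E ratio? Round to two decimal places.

Payout ratio b = 1 − 0.58 = 0.42.
Justified trailing P/E = b(1+g)/(r−g) = 0.42×(1+0.0748)/(0.18−0.0748) = 4.2910

4.29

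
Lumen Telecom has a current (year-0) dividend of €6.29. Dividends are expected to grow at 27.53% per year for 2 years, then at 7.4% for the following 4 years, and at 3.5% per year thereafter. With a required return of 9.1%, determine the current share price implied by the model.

Three-stage DDM. Project D₁…D_6; terminal Gordon value at t=6 with g = 0.035; discount at r = 0.091.
D_1 = 8.0216
D_2 = 10.2300
D_3 = 10.9870
D_4 = 11.8001
D_5 = 12.6733
D_6 = 13.6111
TV_6 = 14.0875/(0.091−0.035) = 251.5619
P₀ = Σ Dₜ/(1+r)ᵗ + TV_6/(1+r)^6 = 198.1822

€198.18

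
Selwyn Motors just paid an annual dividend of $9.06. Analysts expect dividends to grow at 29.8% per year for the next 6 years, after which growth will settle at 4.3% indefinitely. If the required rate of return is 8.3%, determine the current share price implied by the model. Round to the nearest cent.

Two-stage DDM. Project D₁…D_6 at 0.298, terminal growth 0.043, discount at r = 0.083.
D_1 = 11.7599
D_2 = 15.2643
D_3 = 19.8131
D_4 = 25.7174
D_5 = 33.3812
D_6 = 43.3288
Terminal value at t=6: TV = D_7/(r−g) = 45.1919/(0.083−0.043) = 1129.7977
P₀ = 11.7599/(1+0.083)^1 + 15.2643/(1+0.083)^2 + 19.8131/(1+0.083)^3 + 25.7174/(1+0.083)^4 + 33.3812/(1+0.083)^5 + 43.3288/(1+0.083)^6 + 1129.7977/(1+0.083)^6 = 807.6375

$807.64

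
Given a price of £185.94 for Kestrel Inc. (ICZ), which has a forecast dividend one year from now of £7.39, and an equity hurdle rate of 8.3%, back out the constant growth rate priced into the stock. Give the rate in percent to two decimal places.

From P₀ = D₁/(r − g), the implied growth is g = r − D₁/P₀.
g = 0.083 − 7.39/185.94 = 0.083 − 0.03974 = 0.04326

4.33%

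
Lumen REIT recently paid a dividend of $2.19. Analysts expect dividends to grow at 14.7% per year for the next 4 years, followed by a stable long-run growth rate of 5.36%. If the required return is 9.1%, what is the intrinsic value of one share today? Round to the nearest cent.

$85.31

Two-stage DDM. Project D₁…D_4 at 0.147, terminal growth 0.0536, discount at r = 0.091.
D_1 = 2.5119
D_2 = 2.8812
D_3 = 3.3047
D_4 = 3.7905
Terminal value at t=4: TV = D_5/(r−g) = 3.9937/(0.091−0.0536) = 106.7830
P₀ = 2.5119/(1+0.091)^1 + 2.8812/(1+0.091)^2 + 3.3047/(1+0.091)^3 + 3.7905/(1+0.091)^4 + 106.7830/(1+0.091)^4 = 85.3141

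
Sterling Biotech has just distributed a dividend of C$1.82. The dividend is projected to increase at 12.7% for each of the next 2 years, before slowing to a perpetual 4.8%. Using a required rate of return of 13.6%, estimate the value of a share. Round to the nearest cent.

C$24.93

Two-stage DDM. Project D₁…D_2 at 0.127, terminal growth 0.048, discount at r = 0.136.
D_1 = 2.0511
D_2 = 2.3116
Terminal value at t=2: TV = D_3/(r−g) = 2.4226/(0.136−0.048) = 27.5295
P₀ = 2.0511/(1+0.136)^1 + 2.3116/(1+0.136)^2 + 27.5295/(1+0.136)^2 = 24.9293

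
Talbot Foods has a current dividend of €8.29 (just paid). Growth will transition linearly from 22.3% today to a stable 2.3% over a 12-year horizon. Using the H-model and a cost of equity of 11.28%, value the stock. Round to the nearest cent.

€205.22

H-model: P₀ = D₀[(1+g_L) + H(g_S−g_L)]/(r−g_L), with H = 12/2 = 6.
P₀ = 8.29 × [(1+0.023) + 6×(0.223−0.023)] / (0.1128−0.023)
   = 8.29 × 2.2230 / 0.0898 = 205.2190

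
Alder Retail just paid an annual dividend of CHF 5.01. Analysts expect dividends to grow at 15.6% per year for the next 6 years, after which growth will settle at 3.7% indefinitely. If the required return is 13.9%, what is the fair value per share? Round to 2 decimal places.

CHF 87.34

Two-stage DDM. Project D₁…D_6 at 0.156, terminal growth 0.037, discount at r = 0.139.
D_1 = 5.7916
D_2 = 6.6950
D_3 = 7.7395
D_4 = 8.9468
D_5 = 10.3425
D_6 = 11.9560
Terminal value at t=6: TV = D_7/(r−g) = 12.3983/(0.139−0.037) = 121.5523
P₀ = 5.7916/(1+0.139)^1 + 6.6950/(1+0.139)^2 + 7.7395/(1+0.139)^3 + 8.9468/(1+0.139)^4 + 10.3425/(1+0.139)^5 + 11.9560/(1+0.139)^6 + 121.5523/(1+0.139)^6 = 87.3399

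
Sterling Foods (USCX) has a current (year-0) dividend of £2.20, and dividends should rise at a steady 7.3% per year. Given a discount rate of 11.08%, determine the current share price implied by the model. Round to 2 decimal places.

£62.45

Gordon growth model: P₀ = D₁/(r − g). D₁ = 2.20 × (1 + 0.073) = 2.3606.
P₀ = 2.3606 / (0.1108 − 0.073) = 2.3606 / 0.0378 = 62.4497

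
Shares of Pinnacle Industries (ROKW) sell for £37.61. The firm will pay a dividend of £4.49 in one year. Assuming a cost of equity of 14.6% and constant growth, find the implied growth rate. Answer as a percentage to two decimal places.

From P₀ = D₁/(r − g), the implied growth is g = r − D₁/P₀.
g = 0.146 − 4.49/37.61 = 0.146 − 0.11938 = 0.02662

2.66%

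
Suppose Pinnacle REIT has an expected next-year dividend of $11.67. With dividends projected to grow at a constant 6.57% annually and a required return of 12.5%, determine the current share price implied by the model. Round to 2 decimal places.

Gordon growth model: P₀ = D₁/(r − g), with D₁ = 11.67 given directly.
P₀ = 11.6700 / (0.125 − 0.0657) = 11.6700 / 0.0593 = 196.7960

$196.80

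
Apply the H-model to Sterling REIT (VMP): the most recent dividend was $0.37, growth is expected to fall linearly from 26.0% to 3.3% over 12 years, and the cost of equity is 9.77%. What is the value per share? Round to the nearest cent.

$13.70

H-model: P₀ = D₀[(1+g_L) + H(g_S−g_L)]/(r−g_L), with H = 12/2 = 6.
P₀ = 0.37 × [(1+0.033) + 6×(0.26−0.033)] / (0.0977−0.033)
   = 0.37 × 2.3950 / 0.0647 = 13.6963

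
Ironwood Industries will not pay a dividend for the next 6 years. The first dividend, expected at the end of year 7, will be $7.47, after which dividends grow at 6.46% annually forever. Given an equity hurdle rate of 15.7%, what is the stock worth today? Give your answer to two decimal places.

Deferred-dividend DDM. At t=6 the remaining stream is a growing perpetuity with first payment D_7 = 7.47.
V_6 = D_7/(r−g) = 7.47/(0.157−0.0646) = 80.8442
P₀ = V_6/(1+r)^6 = 80.8442/(1+0.157)^6 = 33.7014

$33.70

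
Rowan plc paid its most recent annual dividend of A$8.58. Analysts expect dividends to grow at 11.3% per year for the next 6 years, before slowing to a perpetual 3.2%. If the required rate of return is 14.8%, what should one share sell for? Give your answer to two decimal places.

Two-stage DDM. Project D₁…D_6 at 0.113, terminal growth 0.032, discount at r = 0.148.
D_1 = 9.5495
D_2 = 10.6286
D_3 = 11.8297
D_4 = 13.1664
D_5 = 14.6542
D_6 = 16.3102
Terminal value at t=6: TV = D_7/(r−g) = 16.8321/(0.148−0.032) = 145.1042
P₀ = 9.5495/(1+0.148)^1 + 10.6286/(1+0.148)^2 + 11.8297/(1+0.148)^3 + 13.1664/(1+0.148)^4 + 14.6542/(1+0.148)^5 + 16.3102/(1+0.148)^6 + 145.1042/(1+0.148)^6 = 109.6486

A$109.65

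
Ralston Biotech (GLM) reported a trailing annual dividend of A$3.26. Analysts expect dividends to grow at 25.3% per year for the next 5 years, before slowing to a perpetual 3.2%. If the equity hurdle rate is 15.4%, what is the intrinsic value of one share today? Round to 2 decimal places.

A$62.62

Two-stage DDM. Project D₁…D_5 at 0.253, terminal growth 0.032, discount at r = 0.154.
D_1 = 4.0848
D_2 = 5.1182
D_3 = 6.4131
D_4 = 8.0357
D_5 = 10.0687
Terminal value at t=5: TV = D_6/(r−g) = 10.3909/(0.154−0.032) = 85.1712
P₀ = 4.0848/(1+0.154)^1 + 5.1182/(1+0.154)^2 + 6.4131/(1+0.154)^3 + 8.0357/(1+0.154)^4 + 10.0687/(1+0.154)^5 + 85.1712/(1+0.154)^5 = 62.6232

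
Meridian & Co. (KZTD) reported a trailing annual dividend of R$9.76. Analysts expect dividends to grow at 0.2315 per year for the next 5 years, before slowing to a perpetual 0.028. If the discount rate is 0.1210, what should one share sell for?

R$237.90

Two-stage DDM. Project D₁…D_5 at 0.2315, terminal growth 0.028, discount at r = 0.121.
D_1 = 12.0194
D_2 = 14.8019
D_3 = 18.2286
D_4 = 22.4485
D_5 = 27.6453
Terminal value at t=5: TV = D_6/(r−g) = 28.4194/(0.121−0.028) = 305.5850
P₀ = 12.0194/(1+0.121)^1 + 14.8019/(1+0.121)^2 + 18.2286/(1+0.121)^3 + 22.4485/(1+0.121)^4 + 27.6453/(1+0.121)^5 + 305.5850/(1+0.121)^5 = 237.8987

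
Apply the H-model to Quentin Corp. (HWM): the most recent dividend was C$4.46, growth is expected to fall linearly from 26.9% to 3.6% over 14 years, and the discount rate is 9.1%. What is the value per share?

H-model: P₀ = D₀[(1+g_L) + H(g_S−g_L)]/(r−g_L), with H = 14/2 = 7.
P₀ = 4.46 × [(1+0.036) + 7×(0.269−0.036)] / (0.091−0.036)
   = 4.46 × 2.6670 / 0.055 = 216.2695

C$216.27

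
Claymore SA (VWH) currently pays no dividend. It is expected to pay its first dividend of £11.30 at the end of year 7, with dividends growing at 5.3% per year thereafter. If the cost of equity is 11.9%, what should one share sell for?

Deferred-dividend DDM. At t=6 the remaining stream is a growing perpetuity with first payment D_7 = 11.30.
V_6 = D_7/(r−g) = 11.30/(0.119−0.053) = 171.2121
P₀ = V_6/(1+r)^6 = 171.2121/(1+0.119)^6 = 87.2075

£87.21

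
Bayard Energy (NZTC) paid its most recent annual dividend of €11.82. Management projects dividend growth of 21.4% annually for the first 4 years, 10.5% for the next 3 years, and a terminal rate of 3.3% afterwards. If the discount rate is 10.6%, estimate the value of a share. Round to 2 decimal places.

Three-stage DDM. Project D₁…D_7; terminal Gordon value at t=7 with g = 0.033; discount at r = 0.106.
D_1 = 14.3495
D_2 = 17.4203
D_3 = 21.1482
D_4 = 25.6739
D_5 = 28.3697
D_6 = 31.3485
D_7 = 34.6401
TV_7 = 35.7832/(0.106−0.033) = 490.1811
P₀ = Σ Dₜ/(1+r)ᵗ + TV_7/(1+r)^7 = 353.5292

€353.53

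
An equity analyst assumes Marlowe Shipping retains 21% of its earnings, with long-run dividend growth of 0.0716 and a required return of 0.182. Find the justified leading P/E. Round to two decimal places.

7.16

Payout ratio b = 1 − 0.21 = 0.79.
Justified leading P/E = b/(r−g) = 0.79/(0.182−0.0716) = 7.1558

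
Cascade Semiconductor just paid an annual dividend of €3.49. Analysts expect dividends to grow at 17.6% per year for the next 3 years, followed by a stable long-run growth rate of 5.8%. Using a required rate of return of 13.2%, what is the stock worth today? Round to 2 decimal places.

€67.25

Two-stage DDM. Project D₁…D_3 at 0.176, terminal growth 0.058, discount at r = 0.132.
D_1 = 4.1042
D_2 = 4.8266
D_3 = 5.6761
Terminal value at t=3: TV = D_4/(r−g) = 6.0053/(0.132−0.058) = 81.1524
P₀ = 4.1042/(1+0.132)^1 + 4.8266/(1+0.132)^2 + 5.6761/(1+0.132)^3 + 81.1524/(1+0.132)^3 = 67.2503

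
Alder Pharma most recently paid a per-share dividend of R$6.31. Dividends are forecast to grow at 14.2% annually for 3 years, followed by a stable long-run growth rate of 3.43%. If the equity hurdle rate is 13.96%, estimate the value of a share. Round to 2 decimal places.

Two-stage DDM. Project D₁…D_3 at 0.142, terminal growth 0.0343, discount at r = 0.1396.
D_1 = 7.2060
D_2 = 8.2293
D_3 = 9.3978
Terminal value at t=3: TV = D_4/(r−g) = 9.7202/(0.1396−0.0343) = 92.3094
P₀ = 7.2060/(1+0.1396)^1 + 8.2293/(1+0.1396)^2 + 9.3978/(1+0.1396)^3 + 92.3094/(1+0.1396)^3 = 81.3817

R$81.38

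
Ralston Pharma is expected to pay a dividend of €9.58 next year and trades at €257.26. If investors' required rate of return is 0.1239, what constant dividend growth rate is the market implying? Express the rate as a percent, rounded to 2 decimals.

From P₀ = D₁/(r − g), the implied growth is g = r − D₁/P₀.
g = 0.1239 − 9.58/257.26 = 0.1239 − 0.03724 = 0.08666

8.67%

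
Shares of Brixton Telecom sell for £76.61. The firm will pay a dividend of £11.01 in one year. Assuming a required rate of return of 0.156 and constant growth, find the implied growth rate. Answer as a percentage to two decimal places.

From P₀ = D₁/(r − g), the implied growth is g = r − D₁/P₀.
g = 0.156 − 11.01/76.61 = 0.156 − 0.14371 = 0.01229

1.23%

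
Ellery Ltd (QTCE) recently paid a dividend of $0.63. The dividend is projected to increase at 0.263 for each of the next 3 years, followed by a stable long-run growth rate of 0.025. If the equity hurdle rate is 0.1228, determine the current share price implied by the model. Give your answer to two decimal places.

$11.80

Two-stage DDM. Project D₁…D_3 at 0.263, terminal growth 0.025, discount at r = 0.1228.
D_1 = 0.7957
D_2 = 1.0050
D_3 = 1.2693
Terminal value at t=3: TV = D_4/(r−g) = 1.3010/(0.1228−0.025) = 13.3026
P₀ = 0.7957/(1+0.1228)^1 + 1.0050/(1+0.1228)^2 + 1.2693/(1+0.1228)^3 + 13.3026/(1+0.1228)^3 = 11.8004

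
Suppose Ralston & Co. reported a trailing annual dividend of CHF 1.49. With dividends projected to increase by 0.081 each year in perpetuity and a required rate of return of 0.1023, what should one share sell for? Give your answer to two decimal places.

Gordon growth model: P₀ = D₁/(r − g). D₁ = 1.49 × (1 + 0.081) = 1.6107.
P₀ = 1.6107 / (0.1023 − 0.081) = 1.6107 / 0.0213 = 75.6192

CHF 75.62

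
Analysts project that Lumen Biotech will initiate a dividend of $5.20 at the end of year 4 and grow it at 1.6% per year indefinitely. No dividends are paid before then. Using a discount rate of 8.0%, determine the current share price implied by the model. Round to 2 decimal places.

$64.50

Deferred-dividend DDM. At t=3 the remaining stream is a growing perpetuity with first payment D_4 = 5.20.
V_3 = D_4/(r−g) = 5.20/(0.08−0.016) = 81.2500
P₀ = V_3/(1+r)^3 = 81.2500/(1+0.08)^3 = 64.4989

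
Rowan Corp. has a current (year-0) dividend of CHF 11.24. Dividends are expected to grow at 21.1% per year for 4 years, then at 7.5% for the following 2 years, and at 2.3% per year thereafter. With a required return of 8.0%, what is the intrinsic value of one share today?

Three-stage DDM. Project D₁…D_6; terminal Gordon value at t=6 with g = 0.023; discount at r = 0.08.
D_1 = 13.6116
D_2 = 16.4837
D_3 = 19.9618
D_4 = 24.1737
D_5 = 25.9867
D_6 = 27.9357
TV_6 = 28.5782/(0.08−0.023) = 501.3726
P₀ = Σ Dₜ/(1+r)ᵗ + TV_6/(1+r)^6 = 411.5903

CHF 411.59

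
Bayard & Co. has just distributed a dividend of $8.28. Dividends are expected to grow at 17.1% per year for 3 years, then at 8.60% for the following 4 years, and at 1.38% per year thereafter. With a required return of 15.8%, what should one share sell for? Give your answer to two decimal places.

$101.21

Three-stage DDM. Project D₁…D_7; terminal Gordon value at t=7 with g = 0.0138; discount at r = 0.158.
D_1 = 9.6959
D_2 = 11.3539
D_3 = 13.2954
D_4 = 14.4388
D_5 = 15.6805
D_6 = 17.0291
D_7 = 18.4936
TV_7 = 18.7488/(0.158−0.0138) = 130.0192
P₀ = Σ Dₜ/(1+r)ᵗ + TV_7/(1+r)^7 = 101.2109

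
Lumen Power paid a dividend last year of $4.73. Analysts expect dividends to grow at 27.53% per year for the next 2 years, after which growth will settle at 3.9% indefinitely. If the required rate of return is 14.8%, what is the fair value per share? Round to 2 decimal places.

$66.73

Two-stage DDM. Project D₁…D_2 at 0.2753, terminal growth 0.039, discount at r = 0.148.
D_1 = 6.0322
D_2 = 7.6928
Terminal value at t=2: TV = D_3/(r−g) = 7.9928/(0.148−0.039) = 73.3289
P₀ = 6.0322/(1+0.148)^1 + 7.6928/(1+0.148)^2 + 73.3289/(1+0.148)^2 = 66.7322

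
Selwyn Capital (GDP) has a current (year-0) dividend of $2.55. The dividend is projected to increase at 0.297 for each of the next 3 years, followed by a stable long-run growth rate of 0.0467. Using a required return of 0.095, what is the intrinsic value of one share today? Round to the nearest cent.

Two-stage DDM. Project D₁…D_3 at 0.297, terminal growth 0.0467, discount at r = 0.095.
D_1 = 3.3073
D_2 = 4.2896
D_3 = 5.5637
Terminal value at t=3: TV = D_4/(r−g) = 5.8235/(0.095−0.0467) = 120.5689
P₀ = 3.3073/(1+0.095)^1 + 4.2896/(1+0.095)^2 + 5.5637/(1+0.095)^3 + 120.5689/(1+0.095)^3 = 102.6673

$102.67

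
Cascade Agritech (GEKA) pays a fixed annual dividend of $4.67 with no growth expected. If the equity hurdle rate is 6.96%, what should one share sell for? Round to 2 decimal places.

$67.10

Zero-growth DDM (perpetuity): P₀ = D/r = 4.67 / 0.0696 = 67.0977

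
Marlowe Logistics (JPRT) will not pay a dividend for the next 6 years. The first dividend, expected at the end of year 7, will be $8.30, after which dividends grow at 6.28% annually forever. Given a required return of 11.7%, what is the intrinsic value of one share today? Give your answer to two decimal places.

Deferred-dividend DDM. At t=6 the remaining stream is a growing perpetuity with first payment D_7 = 8.30.
V_6 = D_7/(r−g) = 8.30/(0.117−0.0628) = 153.1365
P₀ = V_6/(1+r)^6 = 153.1365/(1+0.117)^6 = 78.8424

$78.84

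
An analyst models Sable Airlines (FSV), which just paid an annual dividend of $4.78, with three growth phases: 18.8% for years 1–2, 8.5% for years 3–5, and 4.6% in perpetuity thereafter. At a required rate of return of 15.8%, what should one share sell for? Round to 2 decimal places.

Three-stage DDM. Project D₁…D_5; terminal Gordon value at t=5 with g = 0.046; discount at r = 0.158.
D_1 = 5.6786
D_2 = 6.7462
D_3 = 7.3197
D_4 = 7.9418
D_5 = 8.6169
TV_5 = 9.0133/(0.158−0.046) = 80.4755
P₀ = Σ Dₜ/(1+r)ᵗ + TV_5/(1+r)^5 = 61.8506

$61.85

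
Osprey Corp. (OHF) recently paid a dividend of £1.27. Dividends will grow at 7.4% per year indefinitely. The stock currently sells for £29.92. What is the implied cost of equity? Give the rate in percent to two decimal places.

11.96%

Rearranging the constant-growth DDM: r = D₁/P₀ + g.
D₁ = 1.27 × (1 + 0.074) = 1.3640.
r = 1.3640 / 29.92 + 0.074 = 0.04559 + 0.074 = 0.11959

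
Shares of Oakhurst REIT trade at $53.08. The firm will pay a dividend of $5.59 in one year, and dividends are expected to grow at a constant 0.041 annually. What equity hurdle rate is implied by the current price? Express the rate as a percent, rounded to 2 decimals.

Rearranging the constant-growth DDM: r = D₁/P₀ + g.
r = 5.5900 / 53.08 + 0.041 = 0.10531 + 0.041 = 0.14631

14.63%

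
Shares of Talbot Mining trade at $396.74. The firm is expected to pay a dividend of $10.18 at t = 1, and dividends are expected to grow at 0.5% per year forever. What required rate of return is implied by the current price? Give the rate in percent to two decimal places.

3.07%

Rearranging the constant-growth DDM: r = D₁/P₀ + g.
r = 10.1800 / 396.74 + 0.005 = 0.02566 + 0.005 = 0.03066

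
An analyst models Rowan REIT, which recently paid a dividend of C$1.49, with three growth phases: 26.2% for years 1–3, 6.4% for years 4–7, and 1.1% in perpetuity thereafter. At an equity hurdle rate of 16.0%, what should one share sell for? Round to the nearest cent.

C$20.73

Three-stage DDM. Project D₁…D_7; terminal Gordon value at t=7 with g = 0.011; discount at r = 0.16.
D_1 = 1.8804
D_2 = 2.3730
D_3 = 2.9948
D_4 = 3.1864
D_5 = 3.3904
D_6 = 3.6074
D_7 = 3.8382
TV_7 = 3.8804/(0.16−0.011) = 26.0433
P₀ = Σ Dₜ/(1+r)ᵗ + TV_7/(1+r)^7 = 20.7308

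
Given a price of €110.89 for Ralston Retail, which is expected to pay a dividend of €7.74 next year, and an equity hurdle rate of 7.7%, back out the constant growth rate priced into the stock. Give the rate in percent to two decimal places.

From P₀ = D₁/(r − g), the implied growth is g = r − D₁/P₀.
g = 0.077 − 7.74/110.89 = 0.077 − 0.06980 = 0.00720

0.72%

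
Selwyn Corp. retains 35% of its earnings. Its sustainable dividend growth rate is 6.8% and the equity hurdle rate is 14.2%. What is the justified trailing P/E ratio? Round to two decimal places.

Payout ratio b = 1 − 0.35 = 0.65.
Justified trailing P/E = b(1+g)/(r−g) = 0.65×(1+0.068)/(0.142−0.068) = 9.3811

9.38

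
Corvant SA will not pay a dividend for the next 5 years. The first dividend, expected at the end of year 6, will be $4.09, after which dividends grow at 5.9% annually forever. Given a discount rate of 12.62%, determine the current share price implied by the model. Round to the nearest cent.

$33.60

Deferred-dividend DDM. At t=5 the remaining stream is a growing perpetuity with first payment D_6 = 4.09.
V_5 = D_6/(r−g) = 4.09/(0.1262−0.059) = 60.8631
P₀ = V_5/(1+r)^5 = 60.8631/(1+0.1262)^5 = 33.5951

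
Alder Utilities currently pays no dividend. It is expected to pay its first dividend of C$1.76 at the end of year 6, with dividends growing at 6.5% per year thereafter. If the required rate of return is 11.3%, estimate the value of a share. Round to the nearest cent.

C$21.47

Deferred-dividend DDM. At t=5 the remaining stream is a growing perpetuity with first payment D_6 = 1.76.
V_5 = D_6/(r−g) = 1.76/(0.113−0.065) = 36.6667
P₀ = V_5/(1+r)^5 = 36.6667/(1+0.113)^5 = 21.4682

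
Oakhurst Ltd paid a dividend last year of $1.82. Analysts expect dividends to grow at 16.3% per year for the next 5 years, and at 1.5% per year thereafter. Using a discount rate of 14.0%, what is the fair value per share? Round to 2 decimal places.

$26.00

Two-stage DDM. Project D₁…D_5 at 0.163, terminal growth 0.015, discount at r = 0.14.
D_1 = 2.1167
D_2 = 2.4617
D_3 = 2.8629
D_4 = 3.3296
D_5 = 3.8723
Terminal value at t=5: TV = D_6/(r−g) = 3.9304/(0.14−0.015) = 31.4431
P₀ = 2.1167/(1+0.14)^1 + 2.4617/(1+0.14)^2 + 2.8629/(1+0.14)^3 + 3.3296/(1+0.14)^4 + 3.8723/(1+0.14)^5 + 31.4431/(1+0.14)^5 = 25.9964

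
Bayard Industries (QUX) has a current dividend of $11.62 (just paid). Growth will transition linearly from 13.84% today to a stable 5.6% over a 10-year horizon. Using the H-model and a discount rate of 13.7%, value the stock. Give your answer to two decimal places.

H-model: P₀ = D₀[(1+g_L) + H(g_S−g_L)]/(r−g_L), with H = 10/2 = 5.
P₀ = 11.62 × [(1+0.056) + 5×(0.1384−0.056)] / (0.137−0.056)
   = 11.62 × 1.4680 / 0.081 = 210.5946

$210.59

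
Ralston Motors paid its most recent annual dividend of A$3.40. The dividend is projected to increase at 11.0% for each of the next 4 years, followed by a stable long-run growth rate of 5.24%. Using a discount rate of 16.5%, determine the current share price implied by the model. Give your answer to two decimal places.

Two-stage DDM. Project D₁…D_4 at 0.11, terminal growth 0.0524, discount at r = 0.165.
D_1 = 3.7740
D_2 = 4.1891
D_3 = 4.6499
D_4 = 5.1614
Terminal value at t=4: TV = D_5/(r−g) = 5.4319/(0.165−0.0524) = 48.2407
P₀ = 3.7740/(1+0.165)^1 + 4.1891/(1+0.165)^2 + 4.6499/(1+0.165)^3 + 5.1614/(1+0.165)^4 + 48.2407/(1+0.165)^4 = 38.2573

A$38.26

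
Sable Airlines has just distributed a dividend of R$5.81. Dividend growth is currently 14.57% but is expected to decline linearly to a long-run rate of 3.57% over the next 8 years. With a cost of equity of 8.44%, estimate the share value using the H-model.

H-model: P₀ = D₀[(1+g_L) + H(g_S−g_L)]/(r−g_L), with H = 8/2 = 4.
P₀ = 5.81 × [(1+0.0357) + 4×(0.1457−0.0357)] / (0.0844−0.0357)
   = 5.81 × 1.4757 / 0.0487 = 176.0537

R$176.05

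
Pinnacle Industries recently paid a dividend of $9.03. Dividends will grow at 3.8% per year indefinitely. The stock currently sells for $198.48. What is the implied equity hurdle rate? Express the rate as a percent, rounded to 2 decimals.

Rearranging the constant-growth DDM: r = D₁/P₀ + g.
D₁ = 9.03 × (1 + 0.038) = 9.3731.
r = 9.3731 / 198.48 + 0.038 = 0.04722 + 0.038 = 0.08522

8.52%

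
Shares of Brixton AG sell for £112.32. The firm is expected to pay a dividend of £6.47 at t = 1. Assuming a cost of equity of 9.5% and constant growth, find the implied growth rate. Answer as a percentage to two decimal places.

3.74%

From P₀ = D₁/(r − g), the implied growth is g = r − D₁/P₀.
g = 0.095 − 6.47/112.32 = 0.095 − 0.05760 = 0.03740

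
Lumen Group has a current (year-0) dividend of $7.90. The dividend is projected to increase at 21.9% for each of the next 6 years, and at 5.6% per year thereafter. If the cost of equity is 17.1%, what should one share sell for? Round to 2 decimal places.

Two-stage DDM. Project D₁…D_6 at 0.219, terminal growth 0.056, discount at r = 0.171.
D_1 = 9.6301
D_2 = 11.7391
D_3 = 14.3100
D_4 = 17.4438
D_5 = 21.2640
D_6 = 25.9209
Terminal value at t=6: TV = D_7/(r−g) = 27.3724/(0.171−0.056) = 238.0211
P₀ = 9.6301/(1+0.171)^1 + 11.7391/(1+0.171)^2 + 14.3100/(1+0.171)^3 + 17.4438/(1+0.171)^4 + 21.2640/(1+0.171)^5 + 25.9209/(1+0.171)^6 + 238.0211/(1+0.171)^6 = 146.9998

$147.00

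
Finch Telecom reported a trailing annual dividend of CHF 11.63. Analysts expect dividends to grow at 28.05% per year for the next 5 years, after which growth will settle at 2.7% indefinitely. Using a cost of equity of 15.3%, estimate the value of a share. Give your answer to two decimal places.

Two-stage DDM. Project D₁…D_5 at 0.2805, terminal growth 0.027, discount at r = 0.153.
D_1 = 14.8922
D_2 = 19.0695
D_3 = 24.4185
D_4 = 31.2679
D_5 = 40.0385
Terminal value at t=5: TV = D_6/(r−g) = 41.1195/(0.153−0.027) = 326.3454
P₀ = 14.8922/(1+0.153)^1 + 19.0695/(1+0.153)^2 + 24.4185/(1+0.153)^3 + 31.2679/(1+0.153)^4 + 40.0385/(1+0.153)^5 + 326.3454/(1+0.153)^5 = 240.6832

CHF 240.68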